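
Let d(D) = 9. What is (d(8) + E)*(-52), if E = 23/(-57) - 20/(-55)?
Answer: -292136/627 ≈ -465.93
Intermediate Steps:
E = -25/627 (E = 23*(-1/57) - 20*(-1/55) = -23/57 + 4/11 = -25/627 ≈ -0.039872)
(d(8) + E)*(-52) = (9 - 25/627)*(-52) = (5618/627)*(-52) = -292136/627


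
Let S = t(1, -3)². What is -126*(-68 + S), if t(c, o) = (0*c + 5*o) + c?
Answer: -16128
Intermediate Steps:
t(c, o) = c + 5*o (t(c, o) = (0 + 5*o) + c = 5*o + c = c + 5*o)
S = 196 (S = (1 + 5*(-3))² = (1 - 15)² = (-14)² = 196)
-126*(-68 + S) = -126*(-68 + 196) = -126*128 = -16128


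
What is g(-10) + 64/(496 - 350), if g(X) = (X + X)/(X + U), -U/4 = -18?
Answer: 262/2263 ≈ 0.11578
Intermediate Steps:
U = 72 (U = -4*(-18) = 72)
g(X) = 2*X/(72 + X) (g(X) = (X + X)/(X + 72) = (2*X)/(72 + X) = 2*X/(72 + X))
g(-10) + 64/(496 - 350) = 2*(-10)/(72 - 10) + 64/(496 - 350) = 2*(-10)/62 + 64/146 = 2*(-10)*(1/62) + 64*(1/146) = -10/31 + 32/73 = 262/2263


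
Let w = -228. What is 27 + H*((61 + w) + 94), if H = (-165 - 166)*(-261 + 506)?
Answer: 5919962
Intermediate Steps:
H = -81095 (H = -331*245 = -81095)
27 + H*((61 + w) + 94) = 27 - 81095*((61 - 228) + 94) = 27 - 81095*(-167 + 94) = 27 - 81095*(-73) = 27 + 5919935 = 5919962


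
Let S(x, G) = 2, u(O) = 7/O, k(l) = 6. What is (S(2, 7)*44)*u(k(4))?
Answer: 308/3 ≈ 102.67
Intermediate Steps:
(S(2, 7)*44)*u(k(4)) = (2*44)*(7/6) = 88*(7*(1/6)) = 88*(7/6) = 308/3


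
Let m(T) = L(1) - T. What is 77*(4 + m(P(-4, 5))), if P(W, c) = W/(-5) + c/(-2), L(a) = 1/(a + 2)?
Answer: 13937/30 ≈ 464.57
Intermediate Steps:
L(a) = 1/(2 + a)
P(W, c) = -c/2 - W/5 (P(W, c) = W*(-⅕) + c*(-½) = -W/5 - c/2 = -c/2 - W/5)
m(T) = ⅓ - T (m(T) = 1/(2 + 1) - T = 1/3 - T = ⅓ - T)
77*(4 + m(P(-4, 5))) = 77*(4 + (⅓ - (-½*5 - ⅕*(-4)))) = 77*(4 + (⅓ - (-5/2 + ⅘))) = 77*(4 + (⅓ - 1*(-17/10))) = 77*(4 + (⅓ + 17/10)) = 77*(4 + 61/30) = 77*(181/30) = 13937/30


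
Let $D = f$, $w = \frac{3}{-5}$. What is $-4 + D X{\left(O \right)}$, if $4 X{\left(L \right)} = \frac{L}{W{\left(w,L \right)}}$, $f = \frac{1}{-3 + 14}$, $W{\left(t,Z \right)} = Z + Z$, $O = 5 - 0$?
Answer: $- \frac{351}{88} \approx -3.9886$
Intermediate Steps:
$O = 5$ ($O = 5 + 0 = 5$)
$w = - \frac{3}{5}$ ($w = 3 \left(- \frac{1}{5}\right) = - \frac{3}{5} \approx -0.6$)
$W{\left(t,Z \right)} = 2 Z$
$f = \frac{1}{11} \approx 0.090909$
$D = \frac{1}{11} \approx 0.090909$
$X{\left(L \right)} = \frac{1}{8}$ ($X{\left(L \right)} = \frac{L \frac{1}{2 L}}{4} = \frac{1}{4} \cdot \frac{1}{2} = \frac{1}{8}$)
$-4 + D X{\left(O \right)} = -4 + \frac{1}{11} \cdot \frac{1}{8} = -4 + \frac{1}{88} = - \frac{351}{88}$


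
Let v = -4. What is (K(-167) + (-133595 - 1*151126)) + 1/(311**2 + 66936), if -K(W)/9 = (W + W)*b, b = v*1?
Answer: -48564396464/163657 ≈ -2.9675e+5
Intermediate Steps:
b = -4 (b = -4*1 = -4)
K(W) = 72*W (K(W) = -9*(W + W)*(-4) = -9*2*W*(-4) = -(-72)*W = 72*W)
(K(-167) + (-133595 - 1*151126)) + 1/(311**2 + 66936) = (72*(-167) + (-133595 - 1*151126)) + 1/(311**2 + 66936) = (-12024 + (-133595 - 151126)) + 1/(96721 + 66936) = (-12024 - 284721) + 1/163657 = -296745 + 1/163657 = -48564396464/163657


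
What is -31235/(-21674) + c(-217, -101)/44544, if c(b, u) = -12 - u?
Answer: 696630413/482723328 ≈ 1.4431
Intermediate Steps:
-31235/(-21674) + c(-217, -101)/44544 = -31235/(-21674) + (-12 - 1*(-101))/44544 = -31235*(-1/21674) + (-12 + 101)*(1/44544) = 31235/21674 + 89*(1/44544) = 31235/21674 + 89/44544 = 696630413/482723328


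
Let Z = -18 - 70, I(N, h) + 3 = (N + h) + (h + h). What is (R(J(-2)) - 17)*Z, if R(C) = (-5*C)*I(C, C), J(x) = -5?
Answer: 52096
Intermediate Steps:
I(N, h) = -3 + N + 3*h (I(N, h) = -3 + ((N + h) + (h + h)) = -3 + ((N + h) + 2*h) = -3 + (N + 3*h) = -3 + N + 3*h)
Z = -88
R(C) = -5*C*(-3 + 4*C) (R(C) = (-5*C)*(-3 + C + 3*C) = (-5*C)*(-3 + 4*C) = -5*C*(-3 + 4*C))
(R(J(-2)) - 17)*Z = (5*(-5)*(3 - 4*(-5)) - 17)*(-88) = (5*(-5)*(3 + 20) - 17)*(-88) = (5*(-5)*23 - 17)*(-88) = (-575 - 17)*(-88) = -592*(-88) = 52096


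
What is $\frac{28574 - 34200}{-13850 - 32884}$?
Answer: $\frac{2813}{23367} \approx 0.12038$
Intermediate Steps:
$\frac{28574 - 34200}{-13850 - 32884} = - \frac{5626}{-46734} = \left(-5626\right) \left(- \frac{1}{46734}\right) = \frac{2813}{23367}$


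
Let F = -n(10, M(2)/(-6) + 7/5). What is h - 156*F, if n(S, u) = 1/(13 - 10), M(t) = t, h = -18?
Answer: 34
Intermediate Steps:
n(S, u) = 1/3
F = -1/3 (F = -1*1/3 = -1/3 ≈ -0.33333)
h - 156*F = -18 - 156*(-1/3) = -18 + 52 = 34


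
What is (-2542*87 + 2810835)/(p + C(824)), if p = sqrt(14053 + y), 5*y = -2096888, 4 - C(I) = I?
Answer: -10617692100/5388623 - 2589681*I*sqrt(10133115)/5388623 ≈ -1970.4 - 1529.8*I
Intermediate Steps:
C(I) = 4 - I
y = -2096888/5 (y = (1/5)*(-2096888) = -2096888/5 ≈ -4.1938e+5)
p = I*sqrt(10133115)/5 (p = sqrt(14053 - 2096888/5) = sqrt(-2026623/5) = I*sqrt(10133115)/5 ≈ 636.65*I)
(-2542*87 + 2810835)/(p + C(824)) = (-2542*87 + 2810835)/(I*sqrt(10133115)/5 + (4 - 1*824)) = (-221154 + 2810835)/(I*sqrt(10133115)/5 + (4 - 824)) = 2589681/(I*sqrt(10133115)/5 - 820) = 2589681/(-820 + I*sqrt(10133115)/5)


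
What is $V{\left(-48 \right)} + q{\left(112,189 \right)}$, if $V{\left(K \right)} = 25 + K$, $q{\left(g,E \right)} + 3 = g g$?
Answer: $12518$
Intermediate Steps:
$q{\left(g,E \right)} = -3 + g^{2}$ ($q{\left(g,E \right)} = -3 + g g = -3 + g^{2}$)
$V{\left(-48 \right)} + q{\left(112,189 \right)} = \left(25 - 48\right) - \left(3 - 112^{2}\right) = -23 + \left(-3 + 12544\right) = -23 + 12541 = 12518$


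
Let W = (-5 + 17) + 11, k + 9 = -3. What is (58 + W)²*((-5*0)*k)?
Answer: 0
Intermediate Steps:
k = -12 (k = -9 - 3 = -12)
W = 23 (W = 12 + 11 = 23)
(58 + W)²*((-5*0)*k) = (58 + 23)²*(-5*0*(-12)) = 81²*(0*(-12)) = 6561*0 = 0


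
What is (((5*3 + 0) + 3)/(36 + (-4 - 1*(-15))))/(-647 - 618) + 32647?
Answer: 1941027367/59455 ≈ 32647.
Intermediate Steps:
(((5*3 + 0) + 3)/(36 + (-4 - 1*(-15))))/(-647 - 618) + 32647 = (((15 + 0) + 3)/(36 + (-4 + 15)))/(-1265) + 32647 = ((15 + 3)/(36 + 11))*(-1/1265) + 32647 = (18/47)*(-1/1265) + 32647 = -18/59455 + 32647 = 1941027367/59455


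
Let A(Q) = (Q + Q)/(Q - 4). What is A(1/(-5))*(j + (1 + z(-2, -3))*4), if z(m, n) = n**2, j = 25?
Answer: 130/21 ≈ 6.1905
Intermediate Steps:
A(Q) = 2*Q/(-4 + Q) (A(Q) = (2*Q)/(-4 + Q) = 2*Q/(-4 + Q))
A(1/(-5))*(j + (1 + z(-2, -3))*4) = (2*(1/(-5))/(-4 + 1/(-5)))*(25 + (1 + (-3)**2)*4) = (2*(1*(-1/5))/(-4 + 1*(-1/5)))*(25 + (1 + 9)*4) = (2*(-1/5)/(-4 - 1/5))*(25 + 10*4) = (2*(-1/5)/(-21/5))*(25 + 40) = (2*(-1/5)*(-5/21))*65 = (2/21)*65 = 130/21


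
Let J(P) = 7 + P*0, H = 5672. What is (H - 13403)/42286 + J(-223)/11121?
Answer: -85680449/470262606 ≈ -0.18220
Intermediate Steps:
J(P) = 7 (J(P) = 7 + 0 = 7)
(H - 13403)/42286 + J(-223)/11121 = (5672 - 13403)/42286 + 7/11121 = -7731*1/42286 + 7*(1/11121) = -7731/42286 + 7/11121 = -85680449/470262606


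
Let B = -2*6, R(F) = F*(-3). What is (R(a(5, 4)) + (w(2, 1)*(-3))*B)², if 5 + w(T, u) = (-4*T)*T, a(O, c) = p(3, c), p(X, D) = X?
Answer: 585225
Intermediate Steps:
a(O, c) = 3
w(T, u) = -5 - 4*T² (w(T, u) = -5 + (-4*T)*T = -5 - 4*T²)
R(F) = -3*F
B = -12
(R(a(5, 4)) + (w(2, 1)*(-3))*B)² = (-3*3 + ((-5 - 4*2²)*(-3))*(-12))² = (-9 + ((-5 - 4*4)*(-3))*(-12))² = (-9 + ((-5 - 16)*(-3))*(-12))² = (-9 - 21*(-3)*(-12))² = (-9 + 63*(-12))² = (-9 - 756)² = (-765)² = 585225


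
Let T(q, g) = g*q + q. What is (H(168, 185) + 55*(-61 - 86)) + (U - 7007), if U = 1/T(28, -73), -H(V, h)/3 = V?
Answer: -31441537/2016 ≈ -15596.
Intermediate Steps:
H(V, h) = -3*V
T(q, g) = q + g*q
U = -1/2016 (U = 1/(28*(1 - 73)) = 1/(28*(-72)) = 1/(-2016) = -1/2016 ≈ -0.00049603)
(H(168, 185) + 55*(-61 - 86)) + (U - 7007) = (-3*168 + 55*(-61 - 86)) + (-1/2016 - 7007) = (-504 + 55*(-147)) - 14126113/2016 = (-504 - 8085) - 14126113/2016 = -8589 - 14126113/2016 = -31441537/2016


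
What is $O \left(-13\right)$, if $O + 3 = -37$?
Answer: $520$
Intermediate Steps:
$O = -40$ ($O = -3 - 37 = -40$)
$O \left(-13\right) = \left(-40\right) \left(-13\right) = 520$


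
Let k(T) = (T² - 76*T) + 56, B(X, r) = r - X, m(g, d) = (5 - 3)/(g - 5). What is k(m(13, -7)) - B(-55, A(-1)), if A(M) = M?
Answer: -271/16 ≈ -16.938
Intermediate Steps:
m(g, d) = 2/(-5 + g)
k(T) = 56 + T² - 76*T
k(m(13, -7)) - B(-55, A(-1)) = (56 + (2/(-5 + 13))² - 152/(-5 + 13)) - (-1 - 1*(-55)) = (56 + (2/8)² - 152/8) - (-1 + 55) = (56 + (2*(⅛))² - 152/8) - 1*54 = (56 + (¼)² - 76*¼) - 54 = (56 + 1/16 - 19) - 54 = 593/16 - 54 = -271/16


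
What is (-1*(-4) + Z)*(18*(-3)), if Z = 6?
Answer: -540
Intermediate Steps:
(-1*(-4) + Z)*(18*(-3)) = (-1*(-4) + 6)*(18*(-3)) = (4 + 6)*(-54) = 10*(-54) = -540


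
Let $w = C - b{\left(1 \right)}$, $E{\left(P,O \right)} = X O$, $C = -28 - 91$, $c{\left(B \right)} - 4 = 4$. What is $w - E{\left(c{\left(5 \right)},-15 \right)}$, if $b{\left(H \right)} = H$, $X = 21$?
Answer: $195$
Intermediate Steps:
$c{\left(B \right)} = 8$ ($c{\left(B \right)} = 4 + 4 = 8$)
$C = -119$ ($C = -28 - 91 = -119$)
$E{\left(P,O \right)} = 21 O$
$w = -120$ ($w = -119 - 1 = -120$)
$w - E{\left(c{\left(5 \right)},-15 \right)} = -120 - 21 \left(-15\right) = -120 - -315 = -120 + 315 = 195$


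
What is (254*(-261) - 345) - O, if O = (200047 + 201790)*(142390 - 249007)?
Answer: 42842588790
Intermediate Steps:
O = -42842655429 (O = 401837*(-106617) = -42842655429)
(254*(-261) - 345) - O = (254*(-261) - 345) - 1*(-42842655429) = (-66294 - 345) + 42842655429 = -66639 + 42842655429 = 42842588790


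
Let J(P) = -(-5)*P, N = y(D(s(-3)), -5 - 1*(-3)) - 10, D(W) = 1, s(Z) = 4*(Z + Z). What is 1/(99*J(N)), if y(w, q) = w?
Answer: -1/4455 ≈ -0.00022447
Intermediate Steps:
s(Z) = 8*Z (s(Z) = 4*(2*Z) = 8*Z)
N = -9 (N = 1 - 10 = -9)
J(P) = 5*P
1/(99*J(N)) = 1/(99*((5*(-9)))) = (1/99)/(-45) = (1/99)*(-1/45) = -1/4455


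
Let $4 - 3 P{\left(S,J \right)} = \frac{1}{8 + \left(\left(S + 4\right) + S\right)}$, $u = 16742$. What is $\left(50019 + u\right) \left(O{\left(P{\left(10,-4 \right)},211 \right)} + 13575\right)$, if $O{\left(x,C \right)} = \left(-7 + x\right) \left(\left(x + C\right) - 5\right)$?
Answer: $\frac{7628116199465}{9216} \approx 8.277 \cdot 10^{8}$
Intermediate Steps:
$P{\left(S,J \right)} = \frac{4}{3} - \frac{1}{3 \left(12 + 2 S\right)}$ ($P{\left(S,J \right)} = \frac{4}{3} - \frac{1}{3 \left(8 + \left(\left(S + 4\right) + S\right)\right)} = \frac{4}{3} - \frac{1}{3 \left(8 + \left(\left(4 + S\right) + S\right)\right)} = \frac{4}{3} - \frac{1}{3 \left(8 + \left(4 + 2 S\right)\right)} = \frac{4}{3} - \frac{1}{3 \left(12 + 2 S\right)}$)
$O{\left(x,C \right)} = \left(-7 + x\right) \left(-5 + C + x\right)$ ($O{\left(x,C \right)} = \left(-7 + x\right) \left(\left(C + x\right) - 5\right) = \left(-7 + x\right) \left(-5 + C + x\right)$)
$\left(50019 + u\right) \left(O{\left(P{\left(10,-4 \right)},211 \right)} + 13575\right) = \left(50019 + 16742\right) \left(\left(35 + \left(\frac{47 + 8 \cdot 10}{6 \left(6 + 10\right)}\right)^{2} - 12 \frac{47 + 8 \cdot 10}{6 \left(6 + 10\right)} - 1477 + 211 \frac{47 + 8 \cdot 10}{6 \left(6 + 10\right)}\right) + 13575\right) = 66761 \left(\left(35 + \left(\frac{47 + 80}{6 \cdot 16}\right)^{2} - 12 \frac{47 + 80}{6 \cdot 16} - 1477 + 211 \frac{47 + 80}{6 \cdot 16}\right) + 13575\right) = 66761 \left(\left(35 + \left(\frac{1}{6} \cdot \frac{1}{16} \cdot 127\right)^{2} - 12 \cdot \frac{1}{6} \cdot \frac{1}{16} \cdot 127 - 1477 + 211 \cdot \frac{1}{6} \cdot \frac{1}{16} \cdot 127\right) + 13575\right) = 66761 \left(\left(35 + \left(\frac{127}{96}\right)^{2} - \frac{127}{8} - 1477 + 211 \cdot \frac{127}{96}\right) + 13575\right) = 66761 \left(\left(35 + \frac{16129}{9216} - \frac{127}{8} - 1477 + \frac{26797}{96}\right) + 13575\right) = 66761 \left(- \frac{10847135}{9216} + 13575\right) = 66761 \cdot \frac{114260065}{9216} = \frac{7628116199465}{9216}$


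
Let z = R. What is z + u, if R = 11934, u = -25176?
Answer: -13242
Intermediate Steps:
z = 11934
z + u = 11934 - 25176 = -13242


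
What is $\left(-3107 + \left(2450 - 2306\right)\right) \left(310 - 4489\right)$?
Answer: $12382377$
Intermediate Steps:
$\left(-3107 + \left(2450 - 2306\right)\right) \left(310 - 4489\right) = \left(-3107 + 144\right) \left(-4179\right) = \left(-2963\right) \left(-4179\right) = 12382377$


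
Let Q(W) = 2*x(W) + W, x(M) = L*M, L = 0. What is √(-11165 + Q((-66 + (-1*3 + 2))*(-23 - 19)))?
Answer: I*√8351 ≈ 91.384*I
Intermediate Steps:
x(M) = 0 (x(M) = 0*M = 0)
Q(W) = W (Q(W) = 2*0 + W = 0 + W = W)
√(-11165 + Q((-66 + (-1*3 + 2))*(-23 - 19))) = √(-11165 + (-66 + (-1*3 + 2))*(-23 - 19)) = √(-11165 + (-66 + (-3 + 2))*(-42)) = √(-11165 + (-66 - 1)*(-42)) = √(-11165 - 67*(-42)) = √(-11165 + 2814) = √(-8351) = I*√8351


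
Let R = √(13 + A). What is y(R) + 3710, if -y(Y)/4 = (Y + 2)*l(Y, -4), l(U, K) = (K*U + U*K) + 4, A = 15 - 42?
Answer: 3230 + 48*I*√14 ≈ 3230.0 + 179.6*I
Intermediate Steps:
A = -27
l(U, K) = 4 + 2*K*U (l(U, K) = (K*U + K*U) + 4 = 2*K*U + 4 = 4 + 2*K*U)
R = I*√14 (R = √(13 - 27) = √(-14) = I*√14 ≈ 3.7417*I)
y(Y) = -4*(2 + Y)*(4 - 8*Y) (y(Y) = -4*(Y + 2)*(4 + 2*(-4)*Y) = -4*(2 + Y)*(4 - 8*Y))
y(R) + 3710 = 16*(-1 + 2*(I*√14))*(2 + I*√14) + 3710 = 16*(-1 + 2*I*√14)*(2 + I*√14) + 3710 = 3710 + 16*(-1 + 2*I*√14)*(2 + I*√14)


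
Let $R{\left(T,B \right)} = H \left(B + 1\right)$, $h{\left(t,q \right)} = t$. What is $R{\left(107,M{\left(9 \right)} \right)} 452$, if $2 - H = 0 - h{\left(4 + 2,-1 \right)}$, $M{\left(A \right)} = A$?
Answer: $36160$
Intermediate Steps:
$H = 8$ ($H = 2 - \left(0 - \left(4 + 2\right)\right) = 2 - \left(0 - 6\right) = 2 - -6 = 2 + 6 = 8$)
$R{\left(T,B \right)} = 8 + 8 B$ ($R{\left(T,B \right)} = 8 \left(B + 1\right) = 8 \left(1 + B\right) = 8 + 8 B$)
$R{\left(107,M{\left(9 \right)} \right)} 452 = \left(8 + 8 \cdot 9\right) 452 = \left(8 + 72\right) 452 = 80 \cdot 452 = 36160$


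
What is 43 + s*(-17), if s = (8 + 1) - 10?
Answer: 60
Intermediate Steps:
s = -1 (s = 9 - 10 = -1)
43 + s*(-17) = 43 - 1*(-17) = 43 + 17 = 60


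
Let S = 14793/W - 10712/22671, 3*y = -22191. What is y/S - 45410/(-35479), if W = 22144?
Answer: -131746487280890962/3482816435425 ≈ -37828.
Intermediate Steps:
y = -7397 (y = (⅓)*(-22191) = -7397)
S = 98165575/502026624 (S = 14793/22144 - 10712/22671 = 98165575/502026624 ≈ 0.19554)
y/S - 45410/(-35479) = -7397/98165575/502026624 - 45410/(-35479) = -7397*502026624/98165575 - 45410*(-1/35479) = -3713490937728/98165575 + 45410/35479 = -131746487280890962/3482816435425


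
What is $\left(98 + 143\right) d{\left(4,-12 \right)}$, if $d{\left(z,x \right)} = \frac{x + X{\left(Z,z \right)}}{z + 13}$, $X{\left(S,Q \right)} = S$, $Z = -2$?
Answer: $- \frac{3374}{17} \approx -198.47$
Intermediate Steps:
$d{\left(z,x \right)} = \frac{-2 + x}{13 + z}$ ($d{\left(z,x \right)} = \frac{x - 2}{z + 13} = \frac{-2 + x}{13 + z}$)
$\left(98 + 143\right) d{\left(4,-12 \right)} = \left(98 + 143\right) \frac{-2 - 12}{13 + 4} = 241 \cdot \frac{1}{17} \left(-14\right) = 241 \left(- \frac{14}{17}\right) = - \frac{3374}{17}$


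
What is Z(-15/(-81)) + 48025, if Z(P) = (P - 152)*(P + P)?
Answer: 34969235/729 ≈ 47969.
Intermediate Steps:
Z(P) = 2*P*(-152 + P) (Z(P) = (-152 + P)*(2*P) = 2*P*(-152 + P))
Z(-15/(-81)) + 48025 = 2*(-15/(-81))*(-152 - 15/(-81)) + 48025 = 2*(-15*(-1/81))*(-152 - 15*(-1/81)) + 48025 = 2*(5/27)*(-152 + 5/27) + 48025 = 2*(5/27)*(-4099/27) + 48025 = -40990/729 + 48025 = 34969235/729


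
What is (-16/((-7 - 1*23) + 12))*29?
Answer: 232/9 ≈ 25.778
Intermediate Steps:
(-16/((-7 - 1*23) + 12))*29 = (-16/((-7 - 23) + 12))*29 = (-16/(-30 + 12))*29 = (-16/(-18))*29 = -1/18*(-16)*29 = (8/9)*29 = 232/9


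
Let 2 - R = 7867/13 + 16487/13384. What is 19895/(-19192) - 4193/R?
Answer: 11909370086427/2018197613800 ≈ 5.9010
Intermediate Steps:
R = -105158275/173992 (R = 2 - (7867/13 + 16487/13384) = 2 - 1*105506259/173992 = 2 - 105506259/173992 = -105158275/173992 ≈ -604.39)
19895/(-19192) - 4193/R = 19895/(-19192) - 4193/(-105158275/173992) = 19895*(-1/19192) - 4193*(-173992/105158275) = -19895/19192 + 729548456/105158275 = 11909370086427/2018197613800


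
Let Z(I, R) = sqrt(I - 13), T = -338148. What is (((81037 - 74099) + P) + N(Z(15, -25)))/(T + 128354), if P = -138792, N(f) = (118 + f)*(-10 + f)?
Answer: 66516/104897 - 54*sqrt(2)/104897 ≈ 0.63338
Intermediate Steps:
Z(I, R) = sqrt(-13 + I)
N(f) = (-10 + f)*(118 + f)
(((81037 - 74099) + P) + N(Z(15, -25)))/(T + 128354) = (((81037 - 74099) - 138792) + (-1180 + (sqrt(-13 + 15))**2 + 108*sqrt(-13 + 15)))/(-338148 + 128354) = ((6938 - 138792) + (-1180 + (sqrt(2))**2 + 108*sqrt(2)))/(-209794) = (-131854 + (-1180 + 2 + 108*sqrt(2)))*(-1/209794) = (-131854 + (-1178 + 108*sqrt(2)))*(-1/209794) = (-133032 + 108*sqrt(2))*(-1/209794) = 66516/104897 - 54*sqrt(2)/104897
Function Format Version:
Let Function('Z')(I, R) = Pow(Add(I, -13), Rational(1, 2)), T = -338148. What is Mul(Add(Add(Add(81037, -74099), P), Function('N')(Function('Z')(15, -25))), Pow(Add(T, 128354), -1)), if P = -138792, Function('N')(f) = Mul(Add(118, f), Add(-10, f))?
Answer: Add(Rational(66516, 104897), Mul(Rational(-54, 104897), Pow(2, Rational(1, 2)))) ≈ 0.63338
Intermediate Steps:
Function('Z')(I, R) = Pow(Add(-13, I), Rational(1, 2))
Function('N')(f) = Mul(Add(-10, f), Add(118, f))
Mul(Add(Add(Add(81037, -74099), P), Function('N')(Function('Z')(15, -25))), Pow(Add(T, 128354), -1)) = Mul(Add(Add(Add(81037, -74099), -138792), Add(-1180, Pow(Pow(Add(-13, 15), Rational(1, 2)), 2), Mul(108, Pow(Add(-13, 15), Rational(1, 2))))), Pow(Add(-338148, 128354), -1)) = Mul(Add(Add(6938, -138792), Add(-1180, Pow(Pow(2, Rational(1, 2)), 2), Mul(108, Pow(2, Rational(1, 2))))), Pow(-209794, -1)) = Mul(Add(-131854, Add(-1180, 2, Mul(108, Pow(2, Rational(1, 2))))), Rational(-1, 209794)) = Mul(Add(-131854, Add(-1178, Mul(108, Pow(2, Rational(1, 2))))), Rational(-1, 209794)) = Mul(Add(-133032, Mul(108, Pow(2, Rational(1, 2)))), Rational(-1, 209794)) = Add(Rational(66516, 104897), Mul(Rational(-54, 104897), Pow(2, Rational(1, 2))))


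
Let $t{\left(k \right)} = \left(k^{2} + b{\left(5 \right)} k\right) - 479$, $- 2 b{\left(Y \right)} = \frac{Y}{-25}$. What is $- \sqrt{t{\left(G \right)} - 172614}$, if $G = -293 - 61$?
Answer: $- \frac{i \sqrt{1195310}}{5} \approx - 218.66 i$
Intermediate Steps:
$b{\left(Y \right)} = \frac{Y}{50}$ ($b{\left(Y \right)} = - \frac{Y \frac{1}{-25}}{2} = - \frac{Y \left(- \frac{1}{25}\right)}{2} = - \frac{\left(- \frac{1}{25}\right) Y}{2} = \frac{Y}{50}$)
$G = -354$ ($G = -293 - 61 = -354$)
$t{\left(k \right)} = -479 + k^{2} + \frac{k}{10}$ ($t{\left(k \right)} = \left(k^{2} + \frac{1}{50} \cdot 5 k\right) - 479 = \left(k^{2} + \frac{k}{10}\right) - 479 = -479 + k^{2} + \frac{k}{10}$)
$- \sqrt{t{\left(G \right)} - 172614} = - \sqrt{\left(-479 + \left(-354\right)^{2} + \frac{1}{10} \left(-354\right)\right) - 172614} = - \sqrt{\left(-479 + 125316 - \frac{177}{5}\right) - 172614} = - \sqrt{\frac{624008}{5} - 172614} = - \sqrt{- \frac{239062}{5}} = - \frac{i \sqrt{1195310}}{5}$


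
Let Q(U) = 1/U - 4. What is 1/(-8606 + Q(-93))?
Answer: -93/800731 ≈ -0.00011614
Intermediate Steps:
Q(U) = -4 + 1/U
1/(-8606 + Q(-93)) = 1/(-8606 + (-4 + 1/(-93))) = 1/(-8606 + (-4 - 1/93)) = 1/(-8606 - 373/93) = 1/(-800731/93) = -93/800731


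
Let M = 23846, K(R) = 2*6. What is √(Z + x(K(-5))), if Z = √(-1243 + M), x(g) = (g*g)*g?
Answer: √(1728 + √22603) ≈ 43.340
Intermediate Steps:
K(R) = 12
x(g) = g³ (x(g) = g²*g = g³)
Z = √22603 (Z = √(-1243 + 23846) = √22603 ≈ 150.34)
√(Z + x(K(-5))) = √(√22603 + 12³) = √(√22603 + 1728) = √(1728 + √22603)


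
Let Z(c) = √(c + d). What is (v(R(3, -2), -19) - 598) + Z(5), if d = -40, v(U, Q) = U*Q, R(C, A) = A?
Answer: -560 + I*√35 ≈ -560.0 + 5.9161*I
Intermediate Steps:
v(U, Q) = Q*U
Z(c) = √(-40 + c) (Z(c) = √(c - 40) = √(-40 + c))
(v(R(3, -2), -19) - 598) + Z(5) = (-19*(-2) - 598) + √(-40 + 5) = (38 - 598) + √(-35) = -560 + I*√35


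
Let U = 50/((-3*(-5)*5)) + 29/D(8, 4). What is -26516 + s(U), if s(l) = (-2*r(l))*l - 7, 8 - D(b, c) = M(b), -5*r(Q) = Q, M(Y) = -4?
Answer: -9546911/360 ≈ -26519.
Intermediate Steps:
r(Q) = -Q/5
D(b, c) = 12 (D(b, c) = 8 - 1*(-4) = 8 + 4 = 12)
U = 37/12 (U = 50/((-3*(-5)*5)) + 29/12 = 50/((15*5)) + 29*(1/12) = 50/75 + 29/12 = 50*(1/75) + 29/12 = ⅔ + 29/12 = 37/12 ≈ 3.0833)
s(l) = -7 + 2*l²/5 (s(l) = (-(-2)*l/5)*l - 7 = (2*l/5)*l - 7 = 2*l²/5 - 7 = -7 + 2*l²/5)
-26516 + s(U) = -26516 + (-7 + 2*(37/12)²/5) = -26516 + (-7 + (⅖)*(1369/144)) = -26516 + (-7 + 1369/360) = -26516 - 1151/360 = -9546911/360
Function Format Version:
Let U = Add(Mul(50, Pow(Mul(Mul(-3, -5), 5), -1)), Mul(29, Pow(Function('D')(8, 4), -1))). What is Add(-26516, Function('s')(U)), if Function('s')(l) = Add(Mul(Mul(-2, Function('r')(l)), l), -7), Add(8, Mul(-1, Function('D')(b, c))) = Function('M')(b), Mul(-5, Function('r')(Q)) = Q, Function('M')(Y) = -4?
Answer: Rational(-9546911, 360) ≈ -26519.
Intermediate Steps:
Function('r')(Q) = Mul(Rational(-1, 5), Q)
Function('D')(b, c) = 12 (Function('D')(b, c) = Add(8, Mul(-1, -4)) = Add(8, 4) = 12)
U = Rational(37, 12) (U = Add(Mul(50, Pow(Mul(Mul(-3, -5), 5), -1)), Mul(29, Pow(12, -1))) = Add(Mul(50, Pow(Mul(15, 5), -1)), Mul(29, Rational(1, 12))) = Add(Mul(50, Pow(75, -1)), Rational(29, 12)) = Add(Mul(50, Rational(1, 75)), Rational(29, 12)) = Add(Rational(2, 3), Rational(29, 12)) = Rational(37, 12) ≈ 3.0833)
Function('s')(l) = Add(-7, Mul(Rational(2, 5), Pow(l, 2))) (Function('s')(l) = Add(Mul(Mul(-2, Mul(Rational(-1, 5), l)), l), -7) = Add(Mul(Mul(Rational(2, 5), l), l), -7) = Add(Mul(Rational(2, 5), Pow(l, 2)), -7) = Add(-7, Mul(Rational(2, 5), Pow(l, 2))))
Add(-26516, Function('s')(U)) = Add(-26516, Add(-7, Mul(Rational(2, 5), Pow(Rational(37, 12), 2)))) = Add(-26516, Add(-7, Mul(Rational(2, 5), Rational(1369, 144)))) = Add(-26516, Add(-7, Rational(1369, 360))) = Add(-26516, Rational(-1151, 360)) = Rational(-9546911, 360)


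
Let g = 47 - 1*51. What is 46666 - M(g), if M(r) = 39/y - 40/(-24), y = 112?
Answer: 15679099/336 ≈ 46664.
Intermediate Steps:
g = -4 (g = 47 - 51 = -4)
M(r) = 677/336 (M(r) = 39/112 - 40/(-24) = 39*(1/112) - 40*(-1/24) = 39/112 + 5/3 = 677/336)
46666 - M(g) = 46666 - 1*677/336 = 46666 - 677/336 = 15679099/336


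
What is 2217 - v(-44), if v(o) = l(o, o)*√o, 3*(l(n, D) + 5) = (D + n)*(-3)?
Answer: 2217 - 166*I*√11 ≈ 2217.0 - 550.56*I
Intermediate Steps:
l(n, D) = -5 - D - n (l(n, D) = -5 + ((D + n)*(-3))/3 = -5 + (-3*D - 3*n)/3 = -5 + (-D - n) = -5 - D - n)
v(o) = √o*(-5 - 2*o) (v(o) = (-5 - o - o)*√o = (-5 - 2*o)*√o = √o*(-5 - 2*o))
2217 - v(-44) = 2217 - √(-44)*(-5 - 2*(-44)) = 2217 - 2*I*√11*(-5 + 88) = 2217 - 2*I*√11*83 = 2217 - 166*I*√11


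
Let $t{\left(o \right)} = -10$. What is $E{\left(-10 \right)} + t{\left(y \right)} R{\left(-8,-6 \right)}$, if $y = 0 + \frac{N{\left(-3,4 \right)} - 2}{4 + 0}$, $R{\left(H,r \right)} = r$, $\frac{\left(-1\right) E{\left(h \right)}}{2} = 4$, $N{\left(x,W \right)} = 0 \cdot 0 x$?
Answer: $52$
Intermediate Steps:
$N{\left(x,W \right)} = 0$ ($N{\left(x,W \right)} = 0 x = 0$)
$E{\left(h \right)} = -8$ ($E{\left(h \right)} = \left(-2\right) 4 = -8$)
$y = - \frac{1}{2}$ ($y = 0 + \frac{0 - 2}{4 + 0} = 0 - \frac{2}{4} = 0 - \frac{1}{2} = - \frac{1}{2} \approx -0.5$)
$E{\left(-10 \right)} + t{\left(y \right)} R{\left(-8,-6 \right)} = -8 - -60 = -8 + 60 = 52$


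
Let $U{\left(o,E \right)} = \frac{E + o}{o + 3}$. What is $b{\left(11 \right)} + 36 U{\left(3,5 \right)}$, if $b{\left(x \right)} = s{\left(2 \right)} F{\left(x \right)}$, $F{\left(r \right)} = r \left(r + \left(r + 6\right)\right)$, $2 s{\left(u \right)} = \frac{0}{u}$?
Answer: $48$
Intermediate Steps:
$s{\left(u \right)} = 0$ ($s{\left(u \right)} = \frac{0 \frac{1}{u}}{2} = \frac{1}{2} \cdot 0 = 0$)
$F{\left(r \right)} = r \left(6 + 2 r\right)$ ($F{\left(r \right)} = r \left(r + \left(6 + r\right)\right) = r \left(6 + 2 r\right)$)
$U{\left(o,E \right)} = \frac{E + o}{3 + o}$
$b{\left(x \right)} = 0$ ($b{\left(x \right)} = 0 \cdot 2 x \left(3 + x\right) = 0$)
$b{\left(11 \right)} + 36 U{\left(3,5 \right)} = 0 + 36 \frac{5 + 3}{3 + 3} = 0 + 36 \cdot \frac{1}{6} \cdot 8 = 0 + 36 \cdot \frac{4}{3} = 0 + 48 = 48$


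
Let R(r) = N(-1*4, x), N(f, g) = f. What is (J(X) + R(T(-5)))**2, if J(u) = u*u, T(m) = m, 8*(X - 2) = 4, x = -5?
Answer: 81/16 ≈ 5.0625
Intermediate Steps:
X = 5/2 (X = 2 + (1/8)*4 = 2 + 1/2 = 5/2 ≈ 2.5000)
J(u) = u**2
R(r) = -4 (R(r) = -1*4 = -4)
(J(X) + R(T(-5)))**2 = ((5/2)**2 - 4)**2 = (25/4 - 4)**2 = (9/4)**2 = 81/16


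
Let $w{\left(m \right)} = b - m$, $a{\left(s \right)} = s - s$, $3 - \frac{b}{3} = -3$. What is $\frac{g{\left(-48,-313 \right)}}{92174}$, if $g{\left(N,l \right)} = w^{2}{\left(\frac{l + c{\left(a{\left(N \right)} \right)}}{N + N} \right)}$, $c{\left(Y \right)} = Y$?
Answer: $\frac{2002225}{849475584} \approx 0.002357$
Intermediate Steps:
$b = 18$ ($b = 9 - -9 = 9 + 9 = 18$)
$a{\left(s \right)} = 0$
$w{\left(m \right)} = 18 - m$
$g{\left(N,l \right)} = \left(18 - \frac{l}{2 N}\right)^{2}$ ($g{\left(N,l \right)} = \left(18 - \frac{l + 0}{N + N}\right)^{2} = \left(18 - \frac{l}{2 N}\right)^{2}$)
$\frac{g{\left(-48,-313 \right)}}{92174} = \frac{\frac{1}{4} \cdot \frac{1}{2304} \left(\left(-1\right) \left(-313\right) + 36 \left(-48\right)\right)^{2}}{92174} = \frac{1}{4} \cdot \frac{1}{2304} \left(313 - 1728\right)^{2} \cdot \frac{1}{92174} = \frac{1}{4} \cdot \frac{1}{2304} \left(-1415\right)^{2} \cdot \frac{1}{92174} = \frac{1}{4} \cdot \frac{1}{2304} \cdot 2002225 \cdot \frac{1}{92174} = \frac{2002225}{9216} \cdot \frac{1}{92174} = \frac{2002225}{849475584}$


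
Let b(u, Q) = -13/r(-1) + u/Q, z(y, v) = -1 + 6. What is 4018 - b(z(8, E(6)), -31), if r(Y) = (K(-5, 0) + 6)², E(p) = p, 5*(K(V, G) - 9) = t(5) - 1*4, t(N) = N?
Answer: 719485963/179056 ≈ 4018.2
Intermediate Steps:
K(V, G) = 46/5 (K(V, G) = 9 + (5 - 1*4)/5 = 9 + (5 - 4)/5 = 9 + (⅕)*1 = 9 + ⅕ = 46/5)
z(y, v) = 5
r(Y) = 5776/25 (r(Y) = (46/5 + 6)² = (76/5)² = 5776/25)
b(u, Q) = -325/5776 + u/Q (b(u, Q) = -13/5776/25 + u/Q = -13*25/5776 + u/Q = -325/5776 + u/Q)
4018 - b(z(8, E(6)), -31) = 4018 - (-325/5776 + 5/(-31)) = 4018 - (-325/5776 + 5*(-1/31)) = 4018 - (-325/5776 - 5/31) = 4018 - 1*(-38955/179056) = 4018 + 38955/179056 = 719485963/179056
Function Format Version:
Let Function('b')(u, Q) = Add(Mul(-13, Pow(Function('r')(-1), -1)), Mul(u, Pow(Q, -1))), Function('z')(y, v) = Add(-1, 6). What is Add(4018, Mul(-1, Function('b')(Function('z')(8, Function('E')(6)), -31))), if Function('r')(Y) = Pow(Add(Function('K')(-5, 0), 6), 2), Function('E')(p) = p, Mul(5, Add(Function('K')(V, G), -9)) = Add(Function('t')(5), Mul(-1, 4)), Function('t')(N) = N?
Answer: Rational(719485963, 179056) ≈ 4018.2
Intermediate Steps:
Function('K')(V, G) = Rational(46, 5) (Function('K')(V, G) = Add(9, Mul(Rational(1, 5), Add(5, Mul(-1, 4)))) = Add(9, Mul(Rational(1, 5), Add(5, -4))) = Add(9, Mul(Rational(1, 5), 1)) = Add(9, Rational(1, 5)) = Rational(46, 5))
Function('z')(y, v) = 5
Function('r')(Y) = Rational(5776, 25) (Function('r')(Y) = Pow(Add(Rational(46, 5), 6), 2) = Pow(Rational(76, 5), 2) = Rational(5776, 25))
Function('b')(u, Q) = Add(Rational(-325, 5776), Mul(u, Pow(Q, -1))) (Function('b')(u, Q) = Add(Mul(-13, Pow(Rational(5776, 25), -1)), Mul(u, Pow(Q, -1))) = Add(Mul(-13, Rational(25, 5776)), Mul(u, Pow(Q, -1))) = Add(Rational(-325, 5776), Mul(u, Pow(Q, -1))))
Add(4018, Mul(-1, Function('b')(Function('z')(8, Function('E')(6)), -31))) = Add(4018, Mul(-1, Add(Rational(-325, 5776), Mul(5, Pow(-31, -1))))) = Add(4018, Mul(-1, Add(Rational(-325, 5776), Mul(5, Rational(-1, 31))))) = Add(4018, Mul(-1, Add(Rational(-325, 5776), Rational(-5, 31)))) = Add(4018, Mul(-1, Rational(-38955, 179056))) = Add(4018, Rational(38955, 179056)) = Rational(719485963, 179056)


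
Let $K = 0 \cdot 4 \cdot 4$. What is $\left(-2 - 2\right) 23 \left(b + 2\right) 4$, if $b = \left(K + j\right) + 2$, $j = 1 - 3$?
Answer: $-736$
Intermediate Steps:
$j = -2$ ($j = 1 - 3 = -2$)
$K = 0$ ($K = 0 \cdot 4 = 0$)
$b = 0$ ($b = \left(0 - 2\right) + 2 = -2 + 2 = 0$)
$\left(-2 - 2\right) 23 \left(b + 2\right) 4 = \left(-2 - 2\right) 23 \left(0 + 2\right) 4 = \left(-2 - 2\right) 23 \cdot 2 \cdot 4 = \left(-4\right) 23 \cdot 8 = \left(-92\right) 8 = -736$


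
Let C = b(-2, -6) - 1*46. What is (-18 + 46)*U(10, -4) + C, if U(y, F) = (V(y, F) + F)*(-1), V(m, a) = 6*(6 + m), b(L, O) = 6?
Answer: -2616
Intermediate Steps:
V(m, a) = 36 + 6*m
U(y, F) = -36 - F - 6*y (U(y, F) = ((36 + 6*y) + F)*(-1) = (36 + F + 6*y)*(-1) = -36 - F - 6*y)
C = -40 (C = 6 - 1*46 = 6 - 46 = -40)
(-18 + 46)*U(10, -4) + C = (-18 + 46)*(-36 - 1*(-4) - 6*10) - 40 = 28*(-36 + 4 - 60) - 40 = 28*(-92) - 40 = -2576 - 40 = -2616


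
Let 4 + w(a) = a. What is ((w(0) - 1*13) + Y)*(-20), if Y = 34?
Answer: -340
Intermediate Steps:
w(a) = -4 + a
((w(0) - 1*13) + Y)*(-20) = (((-4 + 0) - 1*13) + 34)*(-20) = ((-4 - 13) + 34)*(-20) = (-17 + 34)*(-20) = 17*(-20) = -340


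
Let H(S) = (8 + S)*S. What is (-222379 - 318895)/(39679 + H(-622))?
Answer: -541274/421587 ≈ -1.2839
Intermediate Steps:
H(S) = S*(8 + S)
(-222379 - 318895)/(39679 + H(-622)) = (-222379 - 318895)/(39679 - 622*(8 - 622)) = -541274/(39679 - 622*(-614)) = -541274/(39679 + 381908) = -541274/421587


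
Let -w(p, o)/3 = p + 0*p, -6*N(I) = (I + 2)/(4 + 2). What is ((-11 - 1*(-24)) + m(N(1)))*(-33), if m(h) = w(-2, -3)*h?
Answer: -825/2 ≈ -412.50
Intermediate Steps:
N(I) = -1/18 - I/36 (N(I) = -(I + 2)/(6*(4 + 2)) = -(2 + I)/(6*6) = -(1/3 + I/6)/6 = -1/18 - I/36)
w(p, o) = -3*p (w(p, o) = -3*(p + 0*p) = -3*(p + 0) = -3*p)
m(h) = 6*h (m(h) = (-3*(-2))*h = 6*h)
((-11 - 1*(-24)) + m(N(1)))*(-33) = ((-11 - 1*(-24)) + 6*(-1/18 - 1/36*1))*(-33) = ((-11 + 24) + 6*(-1/18 - 1/36))*(-33) = (13 + 6*(-1/12))*(-33) = (13 - 1/2)*(-33) = (25/2)*(-33) = -825/2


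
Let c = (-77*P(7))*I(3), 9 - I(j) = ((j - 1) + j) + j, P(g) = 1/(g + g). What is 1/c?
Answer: -2/11 ≈ -0.18182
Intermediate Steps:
P(g) = 1/(2*g)
I(j) = 10 - 3*j (I(j) = 9 - (((j - 1) + j) + j) = 9 - (((-1 + j) + j) + j) = 9 - ((-1 + 2*j) + j) = 9 - (-1 + 3*j) = 9 + (1 - 3*j) = 10 - 3*j)
c = -11/2 (c = (-77/(2*7))*(10 - 3*3) = (-77/(2*7))*(10 - 9) = -77*1/14*1 = -11/2*1 = -11/2 ≈ -5.5000)
1/c = 1/(-11/2) = -2/11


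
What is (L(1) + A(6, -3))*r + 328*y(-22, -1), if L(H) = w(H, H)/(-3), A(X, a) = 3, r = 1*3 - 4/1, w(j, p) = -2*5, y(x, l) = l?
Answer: -1003/3 ≈ -334.33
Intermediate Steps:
w(j, p) = -10
r = -1 (r = 3 - 4*1 = 3 - 4 = -1)
L(H) = 10/3 (L(H) = -10/(-3) = -10*(-⅓) = 10/3)
(L(1) + A(6, -3))*r + 328*y(-22, -1) = (10/3 + 3)*(-1) + 328*(-1) = (19/3)*(-1) - 328 = -19/3 - 328 = -1003/3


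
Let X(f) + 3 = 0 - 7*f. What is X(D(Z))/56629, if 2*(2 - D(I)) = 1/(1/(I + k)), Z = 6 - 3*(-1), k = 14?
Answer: 127/113258 ≈ 0.0011213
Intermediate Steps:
Z = 9 (Z = 6 + 3 = 9)
D(I) = -5 - I/2 (D(I) = 2 - (7 + I/2) = 2 - (14 + I)/2 = 2 + (-7 - I/2) = -5 - I/2)
X(f) = -3 - 7*f (X(f) = -3 + (0 - 7*f) = -3 - 7*f)
X(D(Z))/56629 = (-3 - 7*(-5 - ½*9))/56629 = (-3 - 7*(-5 - 9/2))*(1/56629) = (-3 - 7*(-19/2))*(1/56629) = (-3 + 133/2)*(1/56629) = (127/2)*(1/56629) = 127/113258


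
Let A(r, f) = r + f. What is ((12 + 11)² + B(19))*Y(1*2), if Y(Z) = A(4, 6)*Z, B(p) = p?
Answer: 10960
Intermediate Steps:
A(r, f) = f + r
Y(Z) = 10*Z (Y(Z) = (6 + 4)*Z = 10*Z)
((12 + 11)² + B(19))*Y(1*2) = ((12 + 11)² + 19)*(10*(1*2)) = (23² + 19)*(10*2) = (529 + 19)*20 = 548*20 = 10960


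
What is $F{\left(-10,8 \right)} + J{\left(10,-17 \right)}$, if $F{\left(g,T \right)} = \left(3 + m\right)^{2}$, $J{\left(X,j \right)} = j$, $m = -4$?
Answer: $-16$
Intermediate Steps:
$F{\left(g,T \right)} = 1$ ($F{\left(g,T \right)} = \left(3 - 4\right)^{2} = \left(-1\right)^{2} = 1$)
$F{\left(-10,8 \right)} + J{\left(10,-17 \right)} = 1 - 17 = -16$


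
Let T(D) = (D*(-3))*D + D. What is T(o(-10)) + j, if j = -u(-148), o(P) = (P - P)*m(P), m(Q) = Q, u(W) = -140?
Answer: 140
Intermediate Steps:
o(P) = 0 (o(P) = (P - P)*P = 0*P = 0)
j = 140 (j = -1*(-140) = 140)
T(D) = D - 3*D² (T(D) = (-3*D)*D + D = -3*D² + D = D - 3*D²)
T(o(-10)) + j = 0*(1 - 3*0) + 140 = 0*(1 + 0) + 140 = 0*1 + 140 = 0 + 140 = 140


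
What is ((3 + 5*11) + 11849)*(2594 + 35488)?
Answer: 453442374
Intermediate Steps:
((3 + 5*11) + 11849)*(2594 + 35488) = ((3 + 55) + 11849)*38082 = (58 + 11849)*38082 = 11907*38082 = 453442374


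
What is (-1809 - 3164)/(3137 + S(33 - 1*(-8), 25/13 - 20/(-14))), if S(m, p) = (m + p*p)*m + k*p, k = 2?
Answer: -41181413/43767393 ≈ -0.94092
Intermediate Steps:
S(m, p) = 2*p + m*(m + p²) (S(m, p) = (m + p*p)*m + 2*p = (m + p²)*m + 2*p = m*(m + p²) + 2*p = 2*p + m*(m + p²))
(-1809 - 3164)/(3137 + S(33 - 1*(-8), 25/13 - 20/(-14))) = (-1809 - 3164)/(3137 + ((33 - 1*(-8))² + 2*(25/13 - 20/(-14)) + (33 - 1*(-8))*(25/13 - 20/(-14))²)) = -4973/(3137 + ((33 + 8)² + 2*(25*(1/13) - 20*(-1/14)) + (33 + 8)*(25*(1/13) - 20*(-1/14))²)) = -4973/(3137 + (41² + 2*(25/13 + 10/7) + 41*(25/13 + 10/7)²)) = -4973/(3137 + (1681 + 2*(305/91) + 41*(305/91)²)) = -4973/(3137 + (1681 + 610/91 + 41*(93025/8281))) = -4973/(3137 + (1681 + 610/91 + 3814025/8281)) = -4973/(3137 + 17789896/8281) = -4973/43767393/8281 = -4973*8281/43767393 = -41181413/43767393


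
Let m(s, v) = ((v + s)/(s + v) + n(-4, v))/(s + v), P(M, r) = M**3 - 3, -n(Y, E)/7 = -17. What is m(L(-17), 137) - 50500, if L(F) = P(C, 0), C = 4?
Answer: -1666480/33 ≈ -50499.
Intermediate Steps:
n(Y, E) = 119 (n(Y, E) = -7*(-17) = 119)
P(M, r) = -3 + M**3
L(F) = 61 (L(F) = -3 + 4**3 = -3 + 64 = 61)
m(s, v) = 120/(s + v) (m(s, v) = ((v + s)/(s + v) + 119)/(s + v) = ((s + v)/(s + v) + 119)/(s + v) = (1 + 119)/(s + v) = 120/(s + v))
m(L(-17), 137) - 50500 = 120/(61 + 137) - 50500 = 120/198 - 50500 = 120*(1/198) - 50500 = 20/33 - 50500 = -1666480/33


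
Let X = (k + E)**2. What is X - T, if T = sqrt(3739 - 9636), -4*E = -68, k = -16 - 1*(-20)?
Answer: 441 - I*sqrt(5897) ≈ 441.0 - 76.792*I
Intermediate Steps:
k = 4 (k = -16 + 20 = 4)
E = 17 (E = -1/4*(-68) = 17)
T = I*sqrt(5897) (T = sqrt(-5897) = I*sqrt(5897) ≈ 76.792*I)
X = 441 (X = (4 + 17)**2 = 21**2 = 441)
X - T = 441 - I*sqrt(5897)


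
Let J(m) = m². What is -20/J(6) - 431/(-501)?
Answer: 458/1503 ≈ 0.30472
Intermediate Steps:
-20/J(6) - 431/(-501) = -20/(6²) - 431/(-501) = -20/36 - 431*(-1/501) = -20*1/36 + 431/501 = -5/9 + 431/501 = 458/1503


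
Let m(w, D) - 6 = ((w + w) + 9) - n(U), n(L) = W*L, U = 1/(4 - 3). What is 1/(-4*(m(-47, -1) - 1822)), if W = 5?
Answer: 1/7624 ≈ 0.00013116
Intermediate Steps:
U = 1 (U = 1/1 = 1)
n(L) = 5*L
m(w, D) = 10 + 2*w (m(w, D) = 6 + (((w + w) + 9) - 5) = 6 + ((2*w + 9) - 1*5) = 6 + ((9 + 2*w) - 5) = 6 + (4 + 2*w) = 10 + 2*w)
1/(-4*(m(-47, -1) - 1822)) = 1/(-4*((10 + 2*(-47)) - 1822)) = 1/(-4*((10 - 94) - 1822)) = 1/(-4*(-84 - 1822)) = 1/(-4*(-1906)) = 1/7624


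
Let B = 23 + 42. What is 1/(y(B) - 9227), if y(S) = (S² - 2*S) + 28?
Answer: -1/5104 ≈ -0.00019592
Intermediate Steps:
B = 65
y(S) = 28 + S² - 2*S
1/(y(B) - 9227) = 1/((28 + 65² - 2*65) - 9227) = 1/((28 + 4225 - 130) - 9227) = 1/(4123 - 9227) = 1/(-5104) = -1/5104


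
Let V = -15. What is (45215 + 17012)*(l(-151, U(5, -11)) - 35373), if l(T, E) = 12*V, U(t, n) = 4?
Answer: -2212356531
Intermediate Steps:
l(T, E) = -180 (l(T, E) = 12*(-15) = -180)
(45215 + 17012)*(l(-151, U(5, -11)) - 35373) = (45215 + 17012)*(-180 - 35373) = 62227*(-35553) = -2212356531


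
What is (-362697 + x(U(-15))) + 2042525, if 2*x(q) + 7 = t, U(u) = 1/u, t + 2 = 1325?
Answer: 1680486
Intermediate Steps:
t = 1323 (t = -2 + 1325 = 1323)
x(q) = 658 (x(q) = -7/2 + (½)*1323 = -7/2 + 1323/2 = 658)
(-362697 + x(U(-15))) + 2042525 = (-362697 + 658) + 2042525 = -362039 + 2042525 = 1680486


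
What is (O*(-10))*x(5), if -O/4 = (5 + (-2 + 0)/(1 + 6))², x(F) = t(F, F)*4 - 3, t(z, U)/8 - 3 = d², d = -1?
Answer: 5445000/49 ≈ 1.1112e+5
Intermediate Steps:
t(z, U) = 32 (t(z, U) = 24 + 8*(-1)² = 24 + 8*1 = 24 + 8 = 32)
x(F) = 125 (x(F) = 32*4 - 3 = 128 - 3 = 125)
O = -4356/49 (O = -4*(5 + (-2 + 0)/(1 + 6))² = -4*(5 - 2/7)² = -4*(33/7)² = -4*1089/49 = -4356/49 ≈ -88.898)
(O*(-10))*x(5) = -4356/49*(-10)*125 = (43560/49)*125 = 5445000/49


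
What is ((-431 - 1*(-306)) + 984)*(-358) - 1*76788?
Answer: -384310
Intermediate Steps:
((-431 - 1*(-306)) + 984)*(-358) - 1*76788 = ((-431 + 306) + 984)*(-358) - 76788 = (-125 + 984)*(-358) - 76788 = 859*(-358) - 76788 = -307522 - 76788 = -384310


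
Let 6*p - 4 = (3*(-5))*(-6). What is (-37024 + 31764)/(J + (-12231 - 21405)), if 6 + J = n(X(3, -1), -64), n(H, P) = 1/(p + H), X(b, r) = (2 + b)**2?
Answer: 641720/4104321 ≈ 0.15635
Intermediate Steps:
p = 47/3 (p = 2/3 + ((3*(-5))*(-6))/6 = 2/3 + (-15*(-6))/6 = 2/3 + (1/6)*90 = 2/3 + 15 = 47/3 ≈ 15.667)
n(H, P) = 1/(47/3 + H)
J = -729/122 (J = -6 + 3/(47 + 3*(2 + 3)**2) = -6 + 3/(47 + 3*5**2) = -6 + 3/(47 + 3*25) = -6 + 3/(47 + 75) = -6 + 3/122 = -729/122 ≈ -5.9754)
(-37024 + 31764)/(J + (-12231 - 21405)) = (-37024 + 31764)/(-729/122 + (-12231 - 21405)) = -5260/(-729/122 - 33636) = -5260/(-4104321/122) = -5260*(-122/4104321) = 641720/4104321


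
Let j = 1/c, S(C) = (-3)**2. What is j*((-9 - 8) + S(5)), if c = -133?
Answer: 8/133 ≈ 0.060150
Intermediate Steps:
S(C) = 9
j = -1/133 (j = 1/(-133) = -1/133 ≈ -0.0075188)
j*((-9 - 8) + S(5)) = -((-9 - 8) + 9)/133 = -(-17 + 9)/133 = -1/133*(-8) = 8/133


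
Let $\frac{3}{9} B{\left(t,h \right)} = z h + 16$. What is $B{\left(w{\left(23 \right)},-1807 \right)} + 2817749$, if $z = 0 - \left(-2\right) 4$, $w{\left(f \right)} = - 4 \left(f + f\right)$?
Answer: $2774429$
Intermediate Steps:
$w{\left(f \right)} = - 8 f$ ($w{\left(f \right)} = - 4 \cdot 2 f = - 8 f$)
$z = 8$ ($z = 0 - -8 = 0 + 8 = 8$)
$B{\left(t,h \right)} = 48 + 24 h$ ($B{\left(t,h \right)} = 3 \left(8 h + 16\right) = 3 \left(16 + 8 h\right) = 48 + 24 h$)
$B{\left(w{\left(23 \right)},-1807 \right)} + 2817749 = \left(48 + 24 \left(-1807\right)\right) + 2817749 = \left(48 - 43368\right) + 2817749 = -43320 + 2817749 = 2774429$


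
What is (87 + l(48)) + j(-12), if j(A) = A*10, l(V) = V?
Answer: 15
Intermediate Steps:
j(A) = 10*A
(87 + l(48)) + j(-12) = (87 + 48) + 10*(-12) = 135 - 120 = 15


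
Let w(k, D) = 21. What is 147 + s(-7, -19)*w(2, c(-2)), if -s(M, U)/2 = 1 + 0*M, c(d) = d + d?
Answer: 105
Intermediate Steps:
c(d) = 2*d
s(M, U) = -2 (s(M, U) = -2*(1 + 0*M) = -2*(1 + 0) = -2*1 = -2)
147 + s(-7, -19)*w(2, c(-2)) = 147 - 2*21 = 147 - 42 = 105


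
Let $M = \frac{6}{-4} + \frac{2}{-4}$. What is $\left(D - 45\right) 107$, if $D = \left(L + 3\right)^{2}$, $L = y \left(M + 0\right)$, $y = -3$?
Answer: $3852$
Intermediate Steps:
$M = -2$ ($M = 6 \left(- \frac{1}{4}\right) + 2 \left(- \frac{1}{4}\right) = - \frac{3}{2} - \frac{1}{2} = -2$)
$L = 6$ ($L = - 3 \left(-2 + 0\right) = \left(-3\right) \left(-2\right) = 6$)
$D = 81$ ($D = \left(6 + 3\right)^{2} = 9^{2} = 81$)
$\left(D - 45\right) 107 = \left(81 - 45\right) 107 = 36 \cdot 107 = 3852$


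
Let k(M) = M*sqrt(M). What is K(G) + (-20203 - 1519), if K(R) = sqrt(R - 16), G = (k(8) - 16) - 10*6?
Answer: -21722 + 2*I*sqrt(23 - 4*sqrt(2)) ≈ -21722.0 + 8.329*I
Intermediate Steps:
k(M) = M**(3/2)
G = -76 + 16*sqrt(2) (G = (8**(3/2) - 16) - 10*6 = (16*sqrt(2) - 16) - 60 = (-16 + 16*sqrt(2)) - 60 = -76 + 16*sqrt(2) ≈ -53.373)
K(R) = sqrt(-16 + R)
K(G) + (-20203 - 1519) = sqrt(-16 + (-76 + 16*sqrt(2))) + (-20203 - 1519) = sqrt(-92 + 16*sqrt(2)) - 21722 = -21722 + sqrt(-92 + 16*sqrt(2))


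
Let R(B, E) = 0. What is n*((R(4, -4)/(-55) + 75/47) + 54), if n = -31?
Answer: -81003/47 ≈ -1723.5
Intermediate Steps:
n*((R(4, -4)/(-55) + 75/47) + 54) = -31*((0/(-55) + 75/47) + 54) = -31*((0*(-1/55) + 75*(1/47)) + 54) = -31*((0 + 75/47) + 54) = -31*(75/47 + 54) = -31*2613/47 = -81003/47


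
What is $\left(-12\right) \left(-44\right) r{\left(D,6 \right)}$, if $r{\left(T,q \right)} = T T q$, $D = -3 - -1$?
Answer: $12672$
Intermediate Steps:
$D = -2$ ($D = -3 + 1 = -2$)
$r{\left(T,q \right)} = q T^{2}$ ($r{\left(T,q \right)} = T^{2} q = q T^{2}$)
$\left(-12\right) \left(-44\right) r{\left(D,6 \right)} = \left(-12\right) \left(-44\right) 6 \left(-2\right)^{2} = 528 \cdot 6 \cdot 4 = 528 \cdot 24 = 12672$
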